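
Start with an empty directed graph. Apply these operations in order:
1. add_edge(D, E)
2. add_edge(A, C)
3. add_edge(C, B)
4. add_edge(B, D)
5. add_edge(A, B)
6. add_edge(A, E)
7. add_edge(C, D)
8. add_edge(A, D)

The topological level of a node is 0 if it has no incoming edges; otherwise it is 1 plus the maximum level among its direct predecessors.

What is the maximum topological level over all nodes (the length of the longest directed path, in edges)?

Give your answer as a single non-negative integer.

Op 1: add_edge(D, E). Edges now: 1
Op 2: add_edge(A, C). Edges now: 2
Op 3: add_edge(C, B). Edges now: 3
Op 4: add_edge(B, D). Edges now: 4
Op 5: add_edge(A, B). Edges now: 5
Op 6: add_edge(A, E). Edges now: 6
Op 7: add_edge(C, D). Edges now: 7
Op 8: add_edge(A, D). Edges now: 8
Compute levels (Kahn BFS):
  sources (in-degree 0): A
  process A: level=0
    A->B: in-degree(B)=1, level(B)>=1
    A->C: in-degree(C)=0, level(C)=1, enqueue
    A->D: in-degree(D)=2, level(D)>=1
    A->E: in-degree(E)=1, level(E)>=1
  process C: level=1
    C->B: in-degree(B)=0, level(B)=2, enqueue
    C->D: in-degree(D)=1, level(D)>=2
  process B: level=2
    B->D: in-degree(D)=0, level(D)=3, enqueue
  process D: level=3
    D->E: in-degree(E)=0, level(E)=4, enqueue
  process E: level=4
All levels: A:0, B:2, C:1, D:3, E:4
max level = 4

Answer: 4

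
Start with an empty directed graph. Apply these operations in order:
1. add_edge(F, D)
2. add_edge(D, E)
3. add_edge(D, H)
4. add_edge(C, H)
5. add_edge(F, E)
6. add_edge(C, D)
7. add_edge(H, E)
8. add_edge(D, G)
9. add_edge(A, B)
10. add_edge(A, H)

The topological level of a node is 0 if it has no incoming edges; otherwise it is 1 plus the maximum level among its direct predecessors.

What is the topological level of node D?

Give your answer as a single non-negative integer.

Op 1: add_edge(F, D). Edges now: 1
Op 2: add_edge(D, E). Edges now: 2
Op 3: add_edge(D, H). Edges now: 3
Op 4: add_edge(C, H). Edges now: 4
Op 5: add_edge(F, E). Edges now: 5
Op 6: add_edge(C, D). Edges now: 6
Op 7: add_edge(H, E). Edges now: 7
Op 8: add_edge(D, G). Edges now: 8
Op 9: add_edge(A, B). Edges now: 9
Op 10: add_edge(A, H). Edges now: 10
Compute levels (Kahn BFS):
  sources (in-degree 0): A, C, F
  process A: level=0
    A->B: in-degree(B)=0, level(B)=1, enqueue
    A->H: in-degree(H)=2, level(H)>=1
  process C: level=0
    C->D: in-degree(D)=1, level(D)>=1
    C->H: in-degree(H)=1, level(H)>=1
  process F: level=0
    F->D: in-degree(D)=0, level(D)=1, enqueue
    F->E: in-degree(E)=2, level(E)>=1
  process B: level=1
  process D: level=1
    D->E: in-degree(E)=1, level(E)>=2
    D->G: in-degree(G)=0, level(G)=2, enqueue
    D->H: in-degree(H)=0, level(H)=2, enqueue
  process G: level=2
  process H: level=2
    H->E: in-degree(E)=0, level(E)=3, enqueue
  process E: level=3
All levels: A:0, B:1, C:0, D:1, E:3, F:0, G:2, H:2
level(D) = 1

Answer: 1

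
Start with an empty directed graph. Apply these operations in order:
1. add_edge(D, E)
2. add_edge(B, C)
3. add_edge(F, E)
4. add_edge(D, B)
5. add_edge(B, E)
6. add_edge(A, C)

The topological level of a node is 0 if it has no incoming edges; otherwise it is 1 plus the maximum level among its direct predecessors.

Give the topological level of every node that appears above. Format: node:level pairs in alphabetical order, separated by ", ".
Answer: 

Op 1: add_edge(D, E). Edges now: 1
Op 2: add_edge(B, C). Edges now: 2
Op 3: add_edge(F, E). Edges now: 3
Op 4: add_edge(D, B). Edges now: 4
Op 5: add_edge(B, E). Edges now: 5
Op 6: add_edge(A, C). Edges now: 6
Compute levels (Kahn BFS):
  sources (in-degree 0): A, D, F
  process A: level=0
    A->C: in-degree(C)=1, level(C)>=1
  process D: level=0
    D->B: in-degree(B)=0, level(B)=1, enqueue
    D->E: in-degree(E)=2, level(E)>=1
  process F: level=0
    F->E: in-degree(E)=1, level(E)>=1
  process B: level=1
    B->C: in-degree(C)=0, level(C)=2, enqueue
    B->E: in-degree(E)=0, level(E)=2, enqueue
  process C: level=2
  process E: level=2
All levels: A:0, B:1, C:2, D:0, E:2, F:0

Answer: A:0, B:1, C:2, D:0, E:2, F:0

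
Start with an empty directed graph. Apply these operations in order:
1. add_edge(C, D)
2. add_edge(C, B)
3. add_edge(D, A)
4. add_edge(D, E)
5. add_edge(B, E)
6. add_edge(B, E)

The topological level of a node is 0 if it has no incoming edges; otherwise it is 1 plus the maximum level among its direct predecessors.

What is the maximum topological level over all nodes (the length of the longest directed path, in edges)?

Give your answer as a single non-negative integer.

Answer: 2

Derivation:
Op 1: add_edge(C, D). Edges now: 1
Op 2: add_edge(C, B). Edges now: 2
Op 3: add_edge(D, A). Edges now: 3
Op 4: add_edge(D, E). Edges now: 4
Op 5: add_edge(B, E). Edges now: 5
Op 6: add_edge(B, E) (duplicate, no change). Edges now: 5
Compute levels (Kahn BFS):
  sources (in-degree 0): C
  process C: level=0
    C->B: in-degree(B)=0, level(B)=1, enqueue
    C->D: in-degree(D)=0, level(D)=1, enqueue
  process B: level=1
    B->E: in-degree(E)=1, level(E)>=2
  process D: level=1
    D->A: in-degree(A)=0, level(A)=2, enqueue
    D->E: in-degree(E)=0, level(E)=2, enqueue
  process A: level=2
  process E: level=2
All levels: A:2, B:1, C:0, D:1, E:2
max level = 2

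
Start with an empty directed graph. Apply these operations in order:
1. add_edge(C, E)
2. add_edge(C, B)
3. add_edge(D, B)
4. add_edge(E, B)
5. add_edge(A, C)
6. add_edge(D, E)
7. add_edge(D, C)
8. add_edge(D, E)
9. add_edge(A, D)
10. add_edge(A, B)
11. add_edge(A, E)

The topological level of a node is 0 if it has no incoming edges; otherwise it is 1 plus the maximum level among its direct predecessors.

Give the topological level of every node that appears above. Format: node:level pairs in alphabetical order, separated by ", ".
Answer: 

Op 1: add_edge(C, E). Edges now: 1
Op 2: add_edge(C, B). Edges now: 2
Op 3: add_edge(D, B). Edges now: 3
Op 4: add_edge(E, B). Edges now: 4
Op 5: add_edge(A, C). Edges now: 5
Op 6: add_edge(D, E). Edges now: 6
Op 7: add_edge(D, C). Edges now: 7
Op 8: add_edge(D, E) (duplicate, no change). Edges now: 7
Op 9: add_edge(A, D). Edges now: 8
Op 10: add_edge(A, B). Edges now: 9
Op 11: add_edge(A, E). Edges now: 10
Compute levels (Kahn BFS):
  sources (in-degree 0): A
  process A: level=0
    A->B: in-degree(B)=3, level(B)>=1
    A->C: in-degree(C)=1, level(C)>=1
    A->D: in-degree(D)=0, level(D)=1, enqueue
    A->E: in-degree(E)=2, level(E)>=1
  process D: level=1
    D->B: in-degree(B)=2, level(B)>=2
    D->C: in-degree(C)=0, level(C)=2, enqueue
    D->E: in-degree(E)=1, level(E)>=2
  process C: level=2
    C->B: in-degree(B)=1, level(B)>=3
    C->E: in-degree(E)=0, level(E)=3, enqueue
  process E: level=3
    E->B: in-degree(B)=0, level(B)=4, enqueue
  process B: level=4
All levels: A:0, B:4, C:2, D:1, E:3

Answer: A:0, B:4, C:2, D:1, E:3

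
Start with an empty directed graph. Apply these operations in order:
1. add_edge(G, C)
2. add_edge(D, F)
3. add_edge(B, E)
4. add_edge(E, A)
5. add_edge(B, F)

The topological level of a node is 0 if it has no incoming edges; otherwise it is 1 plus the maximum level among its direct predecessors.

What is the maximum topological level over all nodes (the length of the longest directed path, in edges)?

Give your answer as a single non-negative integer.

Answer: 2

Derivation:
Op 1: add_edge(G, C). Edges now: 1
Op 2: add_edge(D, F). Edges now: 2
Op 3: add_edge(B, E). Edges now: 3
Op 4: add_edge(E, A). Edges now: 4
Op 5: add_edge(B, F). Edges now: 5
Compute levels (Kahn BFS):
  sources (in-degree 0): B, D, G
  process B: level=0
    B->E: in-degree(E)=0, level(E)=1, enqueue
    B->F: in-degree(F)=1, level(F)>=1
  process D: level=0
    D->F: in-degree(F)=0, level(F)=1, enqueue
  process G: level=0
    G->C: in-degree(C)=0, level(C)=1, enqueue
  process E: level=1
    E->A: in-degree(A)=0, level(A)=2, enqueue
  process F: level=1
  process C: level=1
  process A: level=2
All levels: A:2, B:0, C:1, D:0, E:1, F:1, G:0
max level = 2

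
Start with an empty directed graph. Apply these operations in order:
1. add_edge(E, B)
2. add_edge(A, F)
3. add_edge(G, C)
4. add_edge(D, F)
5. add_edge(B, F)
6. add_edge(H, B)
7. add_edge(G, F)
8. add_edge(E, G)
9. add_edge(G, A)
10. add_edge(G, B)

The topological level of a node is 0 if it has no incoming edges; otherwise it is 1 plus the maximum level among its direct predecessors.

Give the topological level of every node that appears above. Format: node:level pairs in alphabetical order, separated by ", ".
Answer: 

Op 1: add_edge(E, B). Edges now: 1
Op 2: add_edge(A, F). Edges now: 2
Op 3: add_edge(G, C). Edges now: 3
Op 4: add_edge(D, F). Edges now: 4
Op 5: add_edge(B, F). Edges now: 5
Op 6: add_edge(H, B). Edges now: 6
Op 7: add_edge(G, F). Edges now: 7
Op 8: add_edge(E, G). Edges now: 8
Op 9: add_edge(G, A). Edges now: 9
Op 10: add_edge(G, B). Edges now: 10
Compute levels (Kahn BFS):
  sources (in-degree 0): D, E, H
  process D: level=0
    D->F: in-degree(F)=3, level(F)>=1
  process E: level=0
    E->B: in-degree(B)=2, level(B)>=1
    E->G: in-degree(G)=0, level(G)=1, enqueue
  process H: level=0
    H->B: in-degree(B)=1, level(B)>=1
  process G: level=1
    G->A: in-degree(A)=0, level(A)=2, enqueue
    G->B: in-degree(B)=0, level(B)=2, enqueue
    G->C: in-degree(C)=0, level(C)=2, enqueue
    G->F: in-degree(F)=2, level(F)>=2
  process A: level=2
    A->F: in-degree(F)=1, level(F)>=3
  process B: level=2
    B->F: in-degree(F)=0, level(F)=3, enqueue
  process C: level=2
  process F: level=3
All levels: A:2, B:2, C:2, D:0, E:0, F:3, G:1, H:0

Answer: A:2, B:2, C:2, D:0, E:0, F:3, G:1, H:0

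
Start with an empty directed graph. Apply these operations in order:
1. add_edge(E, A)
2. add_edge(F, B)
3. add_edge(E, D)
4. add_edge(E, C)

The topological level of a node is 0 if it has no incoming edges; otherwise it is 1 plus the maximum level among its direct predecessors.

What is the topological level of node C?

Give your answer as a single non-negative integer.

Op 1: add_edge(E, A). Edges now: 1
Op 2: add_edge(F, B). Edges now: 2
Op 3: add_edge(E, D). Edges now: 3
Op 4: add_edge(E, C). Edges now: 4
Compute levels (Kahn BFS):
  sources (in-degree 0): E, F
  process E: level=0
    E->A: in-degree(A)=0, level(A)=1, enqueue
    E->C: in-degree(C)=0, level(C)=1, enqueue
    E->D: in-degree(D)=0, level(D)=1, enqueue
  process F: level=0
    F->B: in-degree(B)=0, level(B)=1, enqueue
  process A: level=1
  process C: level=1
  process D: level=1
  process B: level=1
All levels: A:1, B:1, C:1, D:1, E:0, F:0
level(C) = 1

Answer: 1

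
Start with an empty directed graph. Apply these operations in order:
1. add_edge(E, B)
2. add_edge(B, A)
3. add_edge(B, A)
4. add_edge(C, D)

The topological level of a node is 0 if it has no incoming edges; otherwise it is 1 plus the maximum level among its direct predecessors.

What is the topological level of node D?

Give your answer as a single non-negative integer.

Op 1: add_edge(E, B). Edges now: 1
Op 2: add_edge(B, A). Edges now: 2
Op 3: add_edge(B, A) (duplicate, no change). Edges now: 2
Op 4: add_edge(C, D). Edges now: 3
Compute levels (Kahn BFS):
  sources (in-degree 0): C, E
  process C: level=0
    C->D: in-degree(D)=0, level(D)=1, enqueue
  process E: level=0
    E->B: in-degree(B)=0, level(B)=1, enqueue
  process D: level=1
  process B: level=1
    B->A: in-degree(A)=0, level(A)=2, enqueue
  process A: level=2
All levels: A:2, B:1, C:0, D:1, E:0
level(D) = 1

Answer: 1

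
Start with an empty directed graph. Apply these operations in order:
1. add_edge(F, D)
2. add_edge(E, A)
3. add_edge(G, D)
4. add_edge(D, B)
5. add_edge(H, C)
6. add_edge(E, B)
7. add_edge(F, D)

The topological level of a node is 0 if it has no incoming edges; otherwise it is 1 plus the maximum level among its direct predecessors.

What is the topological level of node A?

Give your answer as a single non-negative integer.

Op 1: add_edge(F, D). Edges now: 1
Op 2: add_edge(E, A). Edges now: 2
Op 3: add_edge(G, D). Edges now: 3
Op 4: add_edge(D, B). Edges now: 4
Op 5: add_edge(H, C). Edges now: 5
Op 6: add_edge(E, B). Edges now: 6
Op 7: add_edge(F, D) (duplicate, no change). Edges now: 6
Compute levels (Kahn BFS):
  sources (in-degree 0): E, F, G, H
  process E: level=0
    E->A: in-degree(A)=0, level(A)=1, enqueue
    E->B: in-degree(B)=1, level(B)>=1
  process F: level=0
    F->D: in-degree(D)=1, level(D)>=1
  process G: level=0
    G->D: in-degree(D)=0, level(D)=1, enqueue
  process H: level=0
    H->C: in-degree(C)=0, level(C)=1, enqueue
  process A: level=1
  process D: level=1
    D->B: in-degree(B)=0, level(B)=2, enqueue
  process C: level=1
  process B: level=2
All levels: A:1, B:2, C:1, D:1, E:0, F:0, G:0, H:0
level(A) = 1

Answer: 1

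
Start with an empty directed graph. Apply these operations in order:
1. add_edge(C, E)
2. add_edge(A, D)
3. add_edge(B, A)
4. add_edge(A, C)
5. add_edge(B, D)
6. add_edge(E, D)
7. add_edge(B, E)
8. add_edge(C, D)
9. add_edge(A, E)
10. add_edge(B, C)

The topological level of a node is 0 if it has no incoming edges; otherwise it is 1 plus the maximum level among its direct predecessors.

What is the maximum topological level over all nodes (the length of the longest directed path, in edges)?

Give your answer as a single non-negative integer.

Op 1: add_edge(C, E). Edges now: 1
Op 2: add_edge(A, D). Edges now: 2
Op 3: add_edge(B, A). Edges now: 3
Op 4: add_edge(A, C). Edges now: 4
Op 5: add_edge(B, D). Edges now: 5
Op 6: add_edge(E, D). Edges now: 6
Op 7: add_edge(B, E). Edges now: 7
Op 8: add_edge(C, D). Edges now: 8
Op 9: add_edge(A, E). Edges now: 9
Op 10: add_edge(B, C). Edges now: 10
Compute levels (Kahn BFS):
  sources (in-degree 0): B
  process B: level=0
    B->A: in-degree(A)=0, level(A)=1, enqueue
    B->C: in-degree(C)=1, level(C)>=1
    B->D: in-degree(D)=3, level(D)>=1
    B->E: in-degree(E)=2, level(E)>=1
  process A: level=1
    A->C: in-degree(C)=0, level(C)=2, enqueue
    A->D: in-degree(D)=2, level(D)>=2
    A->E: in-degree(E)=1, level(E)>=2
  process C: level=2
    C->D: in-degree(D)=1, level(D)>=3
    C->E: in-degree(E)=0, level(E)=3, enqueue
  process E: level=3
    E->D: in-degree(D)=0, level(D)=4, enqueue
  process D: level=4
All levels: A:1, B:0, C:2, D:4, E:3
max level = 4

Answer: 4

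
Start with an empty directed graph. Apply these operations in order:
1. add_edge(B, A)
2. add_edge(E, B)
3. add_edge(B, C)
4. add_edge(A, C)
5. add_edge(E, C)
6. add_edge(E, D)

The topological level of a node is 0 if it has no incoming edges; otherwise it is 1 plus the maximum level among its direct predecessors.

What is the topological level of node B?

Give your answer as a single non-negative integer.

Op 1: add_edge(B, A). Edges now: 1
Op 2: add_edge(E, B). Edges now: 2
Op 3: add_edge(B, C). Edges now: 3
Op 4: add_edge(A, C). Edges now: 4
Op 5: add_edge(E, C). Edges now: 5
Op 6: add_edge(E, D). Edges now: 6
Compute levels (Kahn BFS):
  sources (in-degree 0): E
  process E: level=0
    E->B: in-degree(B)=0, level(B)=1, enqueue
    E->C: in-degree(C)=2, level(C)>=1
    E->D: in-degree(D)=0, level(D)=1, enqueue
  process B: level=1
    B->A: in-degree(A)=0, level(A)=2, enqueue
    B->C: in-degree(C)=1, level(C)>=2
  process D: level=1
  process A: level=2
    A->C: in-degree(C)=0, level(C)=3, enqueue
  process C: level=3
All levels: A:2, B:1, C:3, D:1, E:0
level(B) = 1

Answer: 1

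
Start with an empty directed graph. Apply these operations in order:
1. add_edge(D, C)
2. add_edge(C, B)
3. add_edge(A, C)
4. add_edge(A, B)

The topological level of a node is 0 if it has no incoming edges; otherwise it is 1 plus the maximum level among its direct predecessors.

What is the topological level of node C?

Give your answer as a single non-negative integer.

Answer: 1

Derivation:
Op 1: add_edge(D, C). Edges now: 1
Op 2: add_edge(C, B). Edges now: 2
Op 3: add_edge(A, C). Edges now: 3
Op 4: add_edge(A, B). Edges now: 4
Compute levels (Kahn BFS):
  sources (in-degree 0): A, D
  process A: level=0
    A->B: in-degree(B)=1, level(B)>=1
    A->C: in-degree(C)=1, level(C)>=1
  process D: level=0
    D->C: in-degree(C)=0, level(C)=1, enqueue
  process C: level=1
    C->B: in-degree(B)=0, level(B)=2, enqueue
  process B: level=2
All levels: A:0, B:2, C:1, D:0
level(C) = 1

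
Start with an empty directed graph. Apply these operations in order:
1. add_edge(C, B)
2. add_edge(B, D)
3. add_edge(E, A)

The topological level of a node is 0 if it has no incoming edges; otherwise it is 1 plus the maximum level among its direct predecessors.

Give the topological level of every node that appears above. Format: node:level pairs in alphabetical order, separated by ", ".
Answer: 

Answer: A:1, B:1, C:0, D:2, E:0

Derivation:
Op 1: add_edge(C, B). Edges now: 1
Op 2: add_edge(B, D). Edges now: 2
Op 3: add_edge(E, A). Edges now: 3
Compute levels (Kahn BFS):
  sources (in-degree 0): C, E
  process C: level=0
    C->B: in-degree(B)=0, level(B)=1, enqueue
  process E: level=0
    E->A: in-degree(A)=0, level(A)=1, enqueue
  process B: level=1
    B->D: in-degree(D)=0, level(D)=2, enqueue
  process A: level=1
  process D: level=2
All levels: A:1, B:1, C:0, D:2, E:0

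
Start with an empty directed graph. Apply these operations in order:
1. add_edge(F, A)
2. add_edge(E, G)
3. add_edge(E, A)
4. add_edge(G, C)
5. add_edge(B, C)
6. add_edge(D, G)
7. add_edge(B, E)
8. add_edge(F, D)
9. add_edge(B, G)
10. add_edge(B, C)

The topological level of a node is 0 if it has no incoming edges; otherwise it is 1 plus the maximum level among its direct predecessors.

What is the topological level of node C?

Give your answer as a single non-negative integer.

Answer: 3

Derivation:
Op 1: add_edge(F, A). Edges now: 1
Op 2: add_edge(E, G). Edges now: 2
Op 3: add_edge(E, A). Edges now: 3
Op 4: add_edge(G, C). Edges now: 4
Op 5: add_edge(B, C). Edges now: 5
Op 6: add_edge(D, G). Edges now: 6
Op 7: add_edge(B, E). Edges now: 7
Op 8: add_edge(F, D). Edges now: 8
Op 9: add_edge(B, G). Edges now: 9
Op 10: add_edge(B, C) (duplicate, no change). Edges now: 9
Compute levels (Kahn BFS):
  sources (in-degree 0): B, F
  process B: level=0
    B->C: in-degree(C)=1, level(C)>=1
    B->E: in-degree(E)=0, level(E)=1, enqueue
    B->G: in-degree(G)=2, level(G)>=1
  process F: level=0
    F->A: in-degree(A)=1, level(A)>=1
    F->D: in-degree(D)=0, level(D)=1, enqueue
  process E: level=1
    E->A: in-degree(A)=0, level(A)=2, enqueue
    E->G: in-degree(G)=1, level(G)>=2
  process D: level=1
    D->G: in-degree(G)=0, level(G)=2, enqueue
  process A: level=2
  process G: level=2
    G->C: in-degree(C)=0, level(C)=3, enqueue
  process C: level=3
All levels: A:2, B:0, C:3, D:1, E:1, F:0, G:2
level(C) = 3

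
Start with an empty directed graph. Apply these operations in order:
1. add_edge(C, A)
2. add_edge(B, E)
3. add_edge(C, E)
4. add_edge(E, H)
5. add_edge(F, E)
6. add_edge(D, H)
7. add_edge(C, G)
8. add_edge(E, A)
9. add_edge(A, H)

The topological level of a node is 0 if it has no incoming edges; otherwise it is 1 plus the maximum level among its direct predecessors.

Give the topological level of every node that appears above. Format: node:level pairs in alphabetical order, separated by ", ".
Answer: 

Answer: A:2, B:0, C:0, D:0, E:1, F:0, G:1, H:3

Derivation:
Op 1: add_edge(C, A). Edges now: 1
Op 2: add_edge(B, E). Edges now: 2
Op 3: add_edge(C, E). Edges now: 3
Op 4: add_edge(E, H). Edges now: 4
Op 5: add_edge(F, E). Edges now: 5
Op 6: add_edge(D, H). Edges now: 6
Op 7: add_edge(C, G). Edges now: 7
Op 8: add_edge(E, A). Edges now: 8
Op 9: add_edge(A, H). Edges now: 9
Compute levels (Kahn BFS):
  sources (in-degree 0): B, C, D, F
  process B: level=0
    B->E: in-degree(E)=2, level(E)>=1
  process C: level=0
    C->A: in-degree(A)=1, level(A)>=1
    C->E: in-degree(E)=1, level(E)>=1
    C->G: in-degree(G)=0, level(G)=1, enqueue
  process D: level=0
    D->H: in-degree(H)=2, level(H)>=1
  process F: level=0
    F->E: in-degree(E)=0, level(E)=1, enqueue
  process G: level=1
  process E: level=1
    E->A: in-degree(A)=0, level(A)=2, enqueue
    E->H: in-degree(H)=1, level(H)>=2
  process A: level=2
    A->H: in-degree(H)=0, level(H)=3, enqueue
  process H: level=3
All levels: A:2, B:0, C:0, D:0, E:1, F:0, G:1, H:3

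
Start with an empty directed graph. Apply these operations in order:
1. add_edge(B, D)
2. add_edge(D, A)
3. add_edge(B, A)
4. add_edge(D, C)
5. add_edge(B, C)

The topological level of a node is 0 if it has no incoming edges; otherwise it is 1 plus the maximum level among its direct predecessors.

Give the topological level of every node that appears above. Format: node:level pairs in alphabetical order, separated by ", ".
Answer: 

Op 1: add_edge(B, D). Edges now: 1
Op 2: add_edge(D, A). Edges now: 2
Op 3: add_edge(B, A). Edges now: 3
Op 4: add_edge(D, C). Edges now: 4
Op 5: add_edge(B, C). Edges now: 5
Compute levels (Kahn BFS):
  sources (in-degree 0): B
  process B: level=0
    B->A: in-degree(A)=1, level(A)>=1
    B->C: in-degree(C)=1, level(C)>=1
    B->D: in-degree(D)=0, level(D)=1, enqueue
  process D: level=1
    D->A: in-degree(A)=0, level(A)=2, enqueue
    D->C: in-degree(C)=0, level(C)=2, enqueue
  process A: level=2
  process C: level=2
All levels: A:2, B:0, C:2, D:1

Answer: A:2, B:0, C:2, D:1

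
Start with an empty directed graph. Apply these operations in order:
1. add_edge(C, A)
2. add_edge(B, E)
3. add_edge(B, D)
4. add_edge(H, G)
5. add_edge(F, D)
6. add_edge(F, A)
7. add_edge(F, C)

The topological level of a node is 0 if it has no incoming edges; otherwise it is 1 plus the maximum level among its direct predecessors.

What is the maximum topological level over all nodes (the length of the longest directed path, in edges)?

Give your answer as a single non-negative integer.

Answer: 2

Derivation:
Op 1: add_edge(C, A). Edges now: 1
Op 2: add_edge(B, E). Edges now: 2
Op 3: add_edge(B, D). Edges now: 3
Op 4: add_edge(H, G). Edges now: 4
Op 5: add_edge(F, D). Edges now: 5
Op 6: add_edge(F, A). Edges now: 6
Op 7: add_edge(F, C). Edges now: 7
Compute levels (Kahn BFS):
  sources (in-degree 0): B, F, H
  process B: level=0
    B->D: in-degree(D)=1, level(D)>=1
    B->E: in-degree(E)=0, level(E)=1, enqueue
  process F: level=0
    F->A: in-degree(A)=1, level(A)>=1
    F->C: in-degree(C)=0, level(C)=1, enqueue
    F->D: in-degree(D)=0, level(D)=1, enqueue
  process H: level=0
    H->G: in-degree(G)=0, level(G)=1, enqueue
  process E: level=1
  process C: level=1
    C->A: in-degree(A)=0, level(A)=2, enqueue
  process D: level=1
  process G: level=1
  process A: level=2
All levels: A:2, B:0, C:1, D:1, E:1, F:0, G:1, H:0
max level = 2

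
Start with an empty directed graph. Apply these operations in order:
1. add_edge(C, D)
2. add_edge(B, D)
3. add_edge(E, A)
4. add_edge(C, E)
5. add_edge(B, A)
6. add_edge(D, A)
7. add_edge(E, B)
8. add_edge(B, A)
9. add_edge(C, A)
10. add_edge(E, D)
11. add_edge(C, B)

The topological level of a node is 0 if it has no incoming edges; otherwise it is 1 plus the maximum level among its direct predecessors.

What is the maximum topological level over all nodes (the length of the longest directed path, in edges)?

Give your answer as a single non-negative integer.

Op 1: add_edge(C, D). Edges now: 1
Op 2: add_edge(B, D). Edges now: 2
Op 3: add_edge(E, A). Edges now: 3
Op 4: add_edge(C, E). Edges now: 4
Op 5: add_edge(B, A). Edges now: 5
Op 6: add_edge(D, A). Edges now: 6
Op 7: add_edge(E, B). Edges now: 7
Op 8: add_edge(B, A) (duplicate, no change). Edges now: 7
Op 9: add_edge(C, A). Edges now: 8
Op 10: add_edge(E, D). Edges now: 9
Op 11: add_edge(C, B). Edges now: 10
Compute levels (Kahn BFS):
  sources (in-degree 0): C
  process C: level=0
    C->A: in-degree(A)=3, level(A)>=1
    C->B: in-degree(B)=1, level(B)>=1
    C->D: in-degree(D)=2, level(D)>=1
    C->E: in-degree(E)=0, level(E)=1, enqueue
  process E: level=1
    E->A: in-degree(A)=2, level(A)>=2
    E->B: in-degree(B)=0, level(B)=2, enqueue
    E->D: in-degree(D)=1, level(D)>=2
  process B: level=2
    B->A: in-degree(A)=1, level(A)>=3
    B->D: in-degree(D)=0, level(D)=3, enqueue
  process D: level=3
    D->A: in-degree(A)=0, level(A)=4, enqueue
  process A: level=4
All levels: A:4, B:2, C:0, D:3, E:1
max level = 4

Answer: 4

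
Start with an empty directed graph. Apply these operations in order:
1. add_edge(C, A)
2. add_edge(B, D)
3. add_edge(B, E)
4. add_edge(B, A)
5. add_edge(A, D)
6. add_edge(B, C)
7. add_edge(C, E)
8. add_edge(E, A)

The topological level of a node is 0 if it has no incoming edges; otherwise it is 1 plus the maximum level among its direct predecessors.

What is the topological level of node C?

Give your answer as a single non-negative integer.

Op 1: add_edge(C, A). Edges now: 1
Op 2: add_edge(B, D). Edges now: 2
Op 3: add_edge(B, E). Edges now: 3
Op 4: add_edge(B, A). Edges now: 4
Op 5: add_edge(A, D). Edges now: 5
Op 6: add_edge(B, C). Edges now: 6
Op 7: add_edge(C, E). Edges now: 7
Op 8: add_edge(E, A). Edges now: 8
Compute levels (Kahn BFS):
  sources (in-degree 0): B
  process B: level=0
    B->A: in-degree(A)=2, level(A)>=1
    B->C: in-degree(C)=0, level(C)=1, enqueue
    B->D: in-degree(D)=1, level(D)>=1
    B->E: in-degree(E)=1, level(E)>=1
  process C: level=1
    C->A: in-degree(A)=1, level(A)>=2
    C->E: in-degree(E)=0, level(E)=2, enqueue
  process E: level=2
    E->A: in-degree(A)=0, level(A)=3, enqueue
  process A: level=3
    A->D: in-degree(D)=0, level(D)=4, enqueue
  process D: level=4
All levels: A:3, B:0, C:1, D:4, E:2
level(C) = 1

Answer: 1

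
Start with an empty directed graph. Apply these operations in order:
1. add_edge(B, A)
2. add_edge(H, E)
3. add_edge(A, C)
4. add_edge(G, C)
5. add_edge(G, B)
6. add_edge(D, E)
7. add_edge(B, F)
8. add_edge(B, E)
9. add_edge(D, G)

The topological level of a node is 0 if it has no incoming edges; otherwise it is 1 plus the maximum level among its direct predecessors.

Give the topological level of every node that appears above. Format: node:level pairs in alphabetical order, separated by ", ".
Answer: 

Op 1: add_edge(B, A). Edges now: 1
Op 2: add_edge(H, E). Edges now: 2
Op 3: add_edge(A, C). Edges now: 3
Op 4: add_edge(G, C). Edges now: 4
Op 5: add_edge(G, B). Edges now: 5
Op 6: add_edge(D, E). Edges now: 6
Op 7: add_edge(B, F). Edges now: 7
Op 8: add_edge(B, E). Edges now: 8
Op 9: add_edge(D, G). Edges now: 9
Compute levels (Kahn BFS):
  sources (in-degree 0): D, H
  process D: level=0
    D->E: in-degree(E)=2, level(E)>=1
    D->G: in-degree(G)=0, level(G)=1, enqueue
  process H: level=0
    H->E: in-degree(E)=1, level(E)>=1
  process G: level=1
    G->B: in-degree(B)=0, level(B)=2, enqueue
    G->C: in-degree(C)=1, level(C)>=2
  process B: level=2
    B->A: in-degree(A)=0, level(A)=3, enqueue
    B->E: in-degree(E)=0, level(E)=3, enqueue
    B->F: in-degree(F)=0, level(F)=3, enqueue
  process A: level=3
    A->C: in-degree(C)=0, level(C)=4, enqueue
  process E: level=3
  process F: level=3
  process C: level=4
All levels: A:3, B:2, C:4, D:0, E:3, F:3, G:1, H:0

Answer: A:3, B:2, C:4, D:0, E:3, F:3, G:1, H:0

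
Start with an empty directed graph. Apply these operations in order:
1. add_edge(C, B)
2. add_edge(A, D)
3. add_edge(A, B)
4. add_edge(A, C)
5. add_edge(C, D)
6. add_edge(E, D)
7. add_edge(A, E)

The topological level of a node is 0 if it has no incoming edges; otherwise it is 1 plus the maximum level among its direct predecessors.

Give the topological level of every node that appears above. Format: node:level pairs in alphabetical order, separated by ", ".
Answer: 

Answer: A:0, B:2, C:1, D:2, E:1

Derivation:
Op 1: add_edge(C, B). Edges now: 1
Op 2: add_edge(A, D). Edges now: 2
Op 3: add_edge(A, B). Edges now: 3
Op 4: add_edge(A, C). Edges now: 4
Op 5: add_edge(C, D). Edges now: 5
Op 6: add_edge(E, D). Edges now: 6
Op 7: add_edge(A, E). Edges now: 7
Compute levels (Kahn BFS):
  sources (in-degree 0): A
  process A: level=0
    A->B: in-degree(B)=1, level(B)>=1
    A->C: in-degree(C)=0, level(C)=1, enqueue
    A->D: in-degree(D)=2, level(D)>=1
    A->E: in-degree(E)=0, level(E)=1, enqueue
  process C: level=1
    C->B: in-degree(B)=0, level(B)=2, enqueue
    C->D: in-degree(D)=1, level(D)>=2
  process E: level=1
    E->D: in-degree(D)=0, level(D)=2, enqueue
  process B: level=2
  process D: level=2
All levels: A:0, B:2, C:1, D:2, E:1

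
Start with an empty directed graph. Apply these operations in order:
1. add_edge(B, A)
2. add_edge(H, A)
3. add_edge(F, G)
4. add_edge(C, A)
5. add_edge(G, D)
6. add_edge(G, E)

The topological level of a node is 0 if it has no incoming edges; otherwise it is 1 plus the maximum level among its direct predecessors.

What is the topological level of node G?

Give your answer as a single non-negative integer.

Op 1: add_edge(B, A). Edges now: 1
Op 2: add_edge(H, A). Edges now: 2
Op 3: add_edge(F, G). Edges now: 3
Op 4: add_edge(C, A). Edges now: 4
Op 5: add_edge(G, D). Edges now: 5
Op 6: add_edge(G, E). Edges now: 6
Compute levels (Kahn BFS):
  sources (in-degree 0): B, C, F, H
  process B: level=0
    B->A: in-degree(A)=2, level(A)>=1
  process C: level=0
    C->A: in-degree(A)=1, level(A)>=1
  process F: level=0
    F->G: in-degree(G)=0, level(G)=1, enqueue
  process H: level=0
    H->A: in-degree(A)=0, level(A)=1, enqueue
  process G: level=1
    G->D: in-degree(D)=0, level(D)=2, enqueue
    G->E: in-degree(E)=0, level(E)=2, enqueue
  process A: level=1
  process D: level=2
  process E: level=2
All levels: A:1, B:0, C:0, D:2, E:2, F:0, G:1, H:0
level(G) = 1

Answer: 1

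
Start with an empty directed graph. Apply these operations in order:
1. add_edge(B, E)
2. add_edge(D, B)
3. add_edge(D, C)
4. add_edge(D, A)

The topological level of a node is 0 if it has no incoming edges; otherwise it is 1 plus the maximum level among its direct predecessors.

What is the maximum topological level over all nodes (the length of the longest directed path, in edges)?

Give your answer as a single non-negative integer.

Op 1: add_edge(B, E). Edges now: 1
Op 2: add_edge(D, B). Edges now: 2
Op 3: add_edge(D, C). Edges now: 3
Op 4: add_edge(D, A). Edges now: 4
Compute levels (Kahn BFS):
  sources (in-degree 0): D
  process D: level=0
    D->A: in-degree(A)=0, level(A)=1, enqueue
    D->B: in-degree(B)=0, level(B)=1, enqueue
    D->C: in-degree(C)=0, level(C)=1, enqueue
  process A: level=1
  process B: level=1
    B->E: in-degree(E)=0, level(E)=2, enqueue
  process C: level=1
  process E: level=2
All levels: A:1, B:1, C:1, D:0, E:2
max level = 2

Answer: 2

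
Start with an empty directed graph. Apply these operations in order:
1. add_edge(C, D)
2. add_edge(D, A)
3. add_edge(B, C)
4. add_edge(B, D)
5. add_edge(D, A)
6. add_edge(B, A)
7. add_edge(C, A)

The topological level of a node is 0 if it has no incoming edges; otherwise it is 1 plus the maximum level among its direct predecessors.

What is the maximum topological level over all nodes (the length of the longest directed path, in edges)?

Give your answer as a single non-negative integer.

Op 1: add_edge(C, D). Edges now: 1
Op 2: add_edge(D, A). Edges now: 2
Op 3: add_edge(B, C). Edges now: 3
Op 4: add_edge(B, D). Edges now: 4
Op 5: add_edge(D, A) (duplicate, no change). Edges now: 4
Op 6: add_edge(B, A). Edges now: 5
Op 7: add_edge(C, A). Edges now: 6
Compute levels (Kahn BFS):
  sources (in-degree 0): B
  process B: level=0
    B->A: in-degree(A)=2, level(A)>=1
    B->C: in-degree(C)=0, level(C)=1, enqueue
    B->D: in-degree(D)=1, level(D)>=1
  process C: level=1
    C->A: in-degree(A)=1, level(A)>=2
    C->D: in-degree(D)=0, level(D)=2, enqueue
  process D: level=2
    D->A: in-degree(A)=0, level(A)=3, enqueue
  process A: level=3
All levels: A:3, B:0, C:1, D:2
max level = 3

Answer: 3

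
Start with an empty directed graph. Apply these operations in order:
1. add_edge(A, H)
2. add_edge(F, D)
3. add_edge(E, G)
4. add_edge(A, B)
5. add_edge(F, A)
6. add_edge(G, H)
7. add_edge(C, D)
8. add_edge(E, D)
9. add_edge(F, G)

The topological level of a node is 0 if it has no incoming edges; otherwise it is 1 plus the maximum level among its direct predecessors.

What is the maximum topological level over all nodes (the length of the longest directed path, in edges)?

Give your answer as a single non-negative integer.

Answer: 2

Derivation:
Op 1: add_edge(A, H). Edges now: 1
Op 2: add_edge(F, D). Edges now: 2
Op 3: add_edge(E, G). Edges now: 3
Op 4: add_edge(A, B). Edges now: 4
Op 5: add_edge(F, A). Edges now: 5
Op 6: add_edge(G, H). Edges now: 6
Op 7: add_edge(C, D). Edges now: 7
Op 8: add_edge(E, D). Edges now: 8
Op 9: add_edge(F, G). Edges now: 9
Compute levels (Kahn BFS):
  sources (in-degree 0): C, E, F
  process C: level=0
    C->D: in-degree(D)=2, level(D)>=1
  process E: level=0
    E->D: in-degree(D)=1, level(D)>=1
    E->G: in-degree(G)=1, level(G)>=1
  process F: level=0
    F->A: in-degree(A)=0, level(A)=1, enqueue
    F->D: in-degree(D)=0, level(D)=1, enqueue
    F->G: in-degree(G)=0, level(G)=1, enqueue
  process A: level=1
    A->B: in-degree(B)=0, level(B)=2, enqueue
    A->H: in-degree(H)=1, level(H)>=2
  process D: level=1
  process G: level=1
    G->H: in-degree(H)=0, level(H)=2, enqueue
  process B: level=2
  process H: level=2
All levels: A:1, B:2, C:0, D:1, E:0, F:0, G:1, H:2
max level = 2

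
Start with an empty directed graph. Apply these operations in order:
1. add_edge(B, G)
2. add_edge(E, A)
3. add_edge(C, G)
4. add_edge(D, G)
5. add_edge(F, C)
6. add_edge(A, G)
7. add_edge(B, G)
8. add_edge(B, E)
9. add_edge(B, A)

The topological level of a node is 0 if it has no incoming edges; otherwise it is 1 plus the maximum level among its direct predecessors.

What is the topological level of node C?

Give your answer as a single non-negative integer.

Op 1: add_edge(B, G). Edges now: 1
Op 2: add_edge(E, A). Edges now: 2
Op 3: add_edge(C, G). Edges now: 3
Op 4: add_edge(D, G). Edges now: 4
Op 5: add_edge(F, C). Edges now: 5
Op 6: add_edge(A, G). Edges now: 6
Op 7: add_edge(B, G) (duplicate, no change). Edges now: 6
Op 8: add_edge(B, E). Edges now: 7
Op 9: add_edge(B, A). Edges now: 8
Compute levels (Kahn BFS):
  sources (in-degree 0): B, D, F
  process B: level=0
    B->A: in-degree(A)=1, level(A)>=1
    B->E: in-degree(E)=0, level(E)=1, enqueue
    B->G: in-degree(G)=3, level(G)>=1
  process D: level=0
    D->G: in-degree(G)=2, level(G)>=1
  process F: level=0
    F->C: in-degree(C)=0, level(C)=1, enqueue
  process E: level=1
    E->A: in-degree(A)=0, level(A)=2, enqueue
  process C: level=1
    C->G: in-degree(G)=1, level(G)>=2
  process A: level=2
    A->G: in-degree(G)=0, level(G)=3, enqueue
  process G: level=3
All levels: A:2, B:0, C:1, D:0, E:1, F:0, G:3
level(C) = 1

Answer: 1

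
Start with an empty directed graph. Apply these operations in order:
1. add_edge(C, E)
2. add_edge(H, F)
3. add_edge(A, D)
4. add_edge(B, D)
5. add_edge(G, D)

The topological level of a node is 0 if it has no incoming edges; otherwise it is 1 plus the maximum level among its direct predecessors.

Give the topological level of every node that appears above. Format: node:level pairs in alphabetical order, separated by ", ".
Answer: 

Answer: A:0, B:0, C:0, D:1, E:1, F:1, G:0, H:0

Derivation:
Op 1: add_edge(C, E). Edges now: 1
Op 2: add_edge(H, F). Edges now: 2
Op 3: add_edge(A, D). Edges now: 3
Op 4: add_edge(B, D). Edges now: 4
Op 5: add_edge(G, D). Edges now: 5
Compute levels (Kahn BFS):
  sources (in-degree 0): A, B, C, G, H
  process A: level=0
    A->D: in-degree(D)=2, level(D)>=1
  process B: level=0
    B->D: in-degree(D)=1, level(D)>=1
  process C: level=0
    C->E: in-degree(E)=0, level(E)=1, enqueue
  process G: level=0
    G->D: in-degree(D)=0, level(D)=1, enqueue
  process H: level=0
    H->F: in-degree(F)=0, level(F)=1, enqueue
  process E: level=1
  process D: level=1
  process F: level=1
All levels: A:0, B:0, C:0, D:1, E:1, F:1, G:0, H:0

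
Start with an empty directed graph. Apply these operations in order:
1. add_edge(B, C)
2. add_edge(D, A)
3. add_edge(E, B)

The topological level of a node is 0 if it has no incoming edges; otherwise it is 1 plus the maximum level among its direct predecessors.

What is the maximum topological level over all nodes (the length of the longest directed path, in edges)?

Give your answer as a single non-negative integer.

Answer: 2

Derivation:
Op 1: add_edge(B, C). Edges now: 1
Op 2: add_edge(D, A). Edges now: 2
Op 3: add_edge(E, B). Edges now: 3
Compute levels (Kahn BFS):
  sources (in-degree 0): D, E
  process D: level=0
    D->A: in-degree(A)=0, level(A)=1, enqueue
  process E: level=0
    E->B: in-degree(B)=0, level(B)=1, enqueue
  process A: level=1
  process B: level=1
    B->C: in-degree(C)=0, level(C)=2, enqueue
  process C: level=2
All levels: A:1, B:1, C:2, D:0, E:0
max level = 2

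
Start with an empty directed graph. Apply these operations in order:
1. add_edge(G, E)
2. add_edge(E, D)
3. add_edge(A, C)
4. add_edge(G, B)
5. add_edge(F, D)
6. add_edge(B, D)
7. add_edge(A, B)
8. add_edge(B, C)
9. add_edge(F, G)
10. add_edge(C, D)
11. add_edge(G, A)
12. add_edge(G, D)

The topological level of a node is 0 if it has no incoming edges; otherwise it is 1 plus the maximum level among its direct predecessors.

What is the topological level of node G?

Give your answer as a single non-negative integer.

Op 1: add_edge(G, E). Edges now: 1
Op 2: add_edge(E, D). Edges now: 2
Op 3: add_edge(A, C). Edges now: 3
Op 4: add_edge(G, B). Edges now: 4
Op 5: add_edge(F, D). Edges now: 5
Op 6: add_edge(B, D). Edges now: 6
Op 7: add_edge(A, B). Edges now: 7
Op 8: add_edge(B, C). Edges now: 8
Op 9: add_edge(F, G). Edges now: 9
Op 10: add_edge(C, D). Edges now: 10
Op 11: add_edge(G, A). Edges now: 11
Op 12: add_edge(G, D). Edges now: 12
Compute levels (Kahn BFS):
  sources (in-degree 0): F
  process F: level=0
    F->D: in-degree(D)=4, level(D)>=1
    F->G: in-degree(G)=0, level(G)=1, enqueue
  process G: level=1
    G->A: in-degree(A)=0, level(A)=2, enqueue
    G->B: in-degree(B)=1, level(B)>=2
    G->D: in-degree(D)=3, level(D)>=2
    G->E: in-degree(E)=0, level(E)=2, enqueue
  process A: level=2
    A->B: in-degree(B)=0, level(B)=3, enqueue
    A->C: in-degree(C)=1, level(C)>=3
  process E: level=2
    E->D: in-degree(D)=2, level(D)>=3
  process B: level=3
    B->C: in-degree(C)=0, level(C)=4, enqueue
    B->D: in-degree(D)=1, level(D)>=4
  process C: level=4
    C->D: in-degree(D)=0, level(D)=5, enqueue
  process D: level=5
All levels: A:2, B:3, C:4, D:5, E:2, F:0, G:1
level(G) = 1

Answer: 1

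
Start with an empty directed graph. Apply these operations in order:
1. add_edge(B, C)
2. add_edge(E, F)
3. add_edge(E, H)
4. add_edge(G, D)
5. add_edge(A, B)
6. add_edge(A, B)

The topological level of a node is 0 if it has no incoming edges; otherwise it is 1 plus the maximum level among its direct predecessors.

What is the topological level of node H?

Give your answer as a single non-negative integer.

Op 1: add_edge(B, C). Edges now: 1
Op 2: add_edge(E, F). Edges now: 2
Op 3: add_edge(E, H). Edges now: 3
Op 4: add_edge(G, D). Edges now: 4
Op 5: add_edge(A, B). Edges now: 5
Op 6: add_edge(A, B) (duplicate, no change). Edges now: 5
Compute levels (Kahn BFS):
  sources (in-degree 0): A, E, G
  process A: level=0
    A->B: in-degree(B)=0, level(B)=1, enqueue
  process E: level=0
    E->F: in-degree(F)=0, level(F)=1, enqueue
    E->H: in-degree(H)=0, level(H)=1, enqueue
  process G: level=0
    G->D: in-degree(D)=0, level(D)=1, enqueue
  process B: level=1
    B->C: in-degree(C)=0, level(C)=2, enqueue
  process F: level=1
  process H: level=1
  process D: level=1
  process C: level=2
All levels: A:0, B:1, C:2, D:1, E:0, F:1, G:0, H:1
level(H) = 1

Answer: 1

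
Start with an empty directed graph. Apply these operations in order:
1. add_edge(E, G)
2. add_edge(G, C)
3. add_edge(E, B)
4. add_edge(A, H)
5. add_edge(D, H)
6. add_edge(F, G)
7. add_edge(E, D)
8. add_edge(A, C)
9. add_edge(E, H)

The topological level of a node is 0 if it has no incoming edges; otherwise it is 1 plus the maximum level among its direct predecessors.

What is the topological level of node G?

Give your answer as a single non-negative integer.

Answer: 1

Derivation:
Op 1: add_edge(E, G). Edges now: 1
Op 2: add_edge(G, C). Edges now: 2
Op 3: add_edge(E, B). Edges now: 3
Op 4: add_edge(A, H). Edges now: 4
Op 5: add_edge(D, H). Edges now: 5
Op 6: add_edge(F, G). Edges now: 6
Op 7: add_edge(E, D). Edges now: 7
Op 8: add_edge(A, C). Edges now: 8
Op 9: add_edge(E, H). Edges now: 9
Compute levels (Kahn BFS):
  sources (in-degree 0): A, E, F
  process A: level=0
    A->C: in-degree(C)=1, level(C)>=1
    A->H: in-degree(H)=2, level(H)>=1
  process E: level=0
    E->B: in-degree(B)=0, level(B)=1, enqueue
    E->D: in-degree(D)=0, level(D)=1, enqueue
    E->G: in-degree(G)=1, level(G)>=1
    E->H: in-degree(H)=1, level(H)>=1
  process F: level=0
    F->G: in-degree(G)=0, level(G)=1, enqueue
  process B: level=1
  process D: level=1
    D->H: in-degree(H)=0, level(H)=2, enqueue
  process G: level=1
    G->C: in-degree(C)=0, level(C)=2, enqueue
  process H: level=2
  process C: level=2
All levels: A:0, B:1, C:2, D:1, E:0, F:0, G:1, H:2
level(G) = 1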